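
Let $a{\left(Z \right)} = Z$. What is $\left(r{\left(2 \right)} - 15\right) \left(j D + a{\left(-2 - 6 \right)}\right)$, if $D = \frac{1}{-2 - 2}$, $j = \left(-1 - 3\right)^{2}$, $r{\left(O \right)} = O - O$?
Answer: $180$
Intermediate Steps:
$r{\left(O \right)} = 0$
$j = 16$ ($j = \left(-4\right)^{2} = 16$)
$D = - \frac{1}{4}$ ($D = \frac{1}{-4} = - \frac{1}{4} \approx -0.25$)
$\left(r{\left(2 \right)} - 15\right) \left(j D + a{\left(-2 - 6 \right)}\right) = \left(0 - 15\right) \left(16 \left(- \frac{1}{4}\right) - 8\right) = - 15 \left(-4 - 8\right) = \left(-15\right) \left(-12\right) = 180$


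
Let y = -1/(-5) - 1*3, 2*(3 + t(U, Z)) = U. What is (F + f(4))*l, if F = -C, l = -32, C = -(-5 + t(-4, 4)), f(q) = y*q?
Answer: 3392/5 ≈ 678.40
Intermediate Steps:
t(U, Z) = -3 + U/2
y = -14/5 (y = -1*(-1/5) - 3 = 1/5 - 3 = -14/5 ≈ -2.8000)
f(q) = -14*q/5
C = 10 (C = -(-5 + (-3 + (1/2)*(-4))) = -(-5 + (-3 - 2)) = -(-5 - 5) = -1*(-10) = 10)
F = -10 (F = -1*10 = -10)
(F + f(4))*l = (-10 - 14/5*4)*(-32) = (-10 - 56/5)*(-32) = -106/5*(-32) = 3392/5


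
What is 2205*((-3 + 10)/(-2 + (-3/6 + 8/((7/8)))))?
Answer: 72030/31 ≈ 2323.5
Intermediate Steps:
2205*((-3 + 10)/(-2 + (-3/6 + 8/((7/8))))) = 2205*(7/(-2 + (-3*⅙ + 8/((7*(⅛)))))) = 2205*(7/(-2 + (-½ + 8/(7/8)))) = 2205*(7/(-2 + (-½ + 8*(8/7)))) = 2205*(7/(-2 + (-½ + 64/7))) = 2205*(7/(-2 + 121/14)) = 2205*(7/(93/14)) = 2205*(7*(14/93)) = 2205*(98/93) = 72030/31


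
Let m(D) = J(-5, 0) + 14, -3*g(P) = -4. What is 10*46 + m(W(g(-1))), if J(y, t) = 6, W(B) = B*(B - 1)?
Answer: 480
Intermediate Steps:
g(P) = 4/3 (g(P) = -1/3*(-4) = 4/3)
W(B) = B*(-1 + B)
m(D) = 20 (m(D) = 6 + 14 = 20)
10*46 + m(W(g(-1))) = 10*46 + 20 = 460 + 20 = 480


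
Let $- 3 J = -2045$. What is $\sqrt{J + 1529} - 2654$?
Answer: $-2654 + \frac{2 \sqrt{4974}}{3} \approx -2607.0$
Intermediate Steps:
$J = \frac{2045}{3}$ ($J = \left(- \frac{1}{3}\right) \left(-2045\right) = \frac{2045}{3} \approx 681.67$)
$\sqrt{J + 1529} - 2654 = \sqrt{\frac{2045}{3} + 1529} - 2654 = \sqrt{\frac{6632}{3}} - 2654 = \frac{2 \sqrt{4974}}{3} - 2654 = -2654 + \frac{2 \sqrt{4974}}{3}$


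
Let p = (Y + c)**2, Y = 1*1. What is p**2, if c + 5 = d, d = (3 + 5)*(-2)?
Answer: 160000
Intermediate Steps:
Y = 1
d = -16 (d = 8*(-2) = -16)
c = -21 (c = -5 - 16 = -21)
p = 400 (p = (1 - 21)**2 = (-20)**2 = 400)
p**2 = 400**2 = 160000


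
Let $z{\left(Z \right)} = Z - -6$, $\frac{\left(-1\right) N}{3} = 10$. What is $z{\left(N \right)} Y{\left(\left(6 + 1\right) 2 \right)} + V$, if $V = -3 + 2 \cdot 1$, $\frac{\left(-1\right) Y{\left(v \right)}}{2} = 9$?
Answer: $431$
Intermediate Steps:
$N = -30$ ($N = \left(-3\right) 10 = -30$)
$Y{\left(v \right)} = -18$ ($Y{\left(v \right)} = \left(-2\right) 9 = -18$)
$V = -1$ ($V = -3 + 2 = -1$)
$z{\left(Z \right)} = 6 + Z$ ($z{\left(Z \right)} = Z + 6 = 6 + Z$)
$z{\left(N \right)} Y{\left(\left(6 + 1\right) 2 \right)} + V = \left(6 - 30\right) \left(-18\right) - 1 = \left(-24\right) \left(-18\right) - 1 = 432 - 1 = 431$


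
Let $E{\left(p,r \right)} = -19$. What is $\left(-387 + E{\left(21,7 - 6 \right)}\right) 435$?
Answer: $-176610$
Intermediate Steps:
$\left(-387 + E{\left(21,7 - 6 \right)}\right) 435 = \left(-387 - 19\right) 435 = \left(-406\right) 435 = -176610$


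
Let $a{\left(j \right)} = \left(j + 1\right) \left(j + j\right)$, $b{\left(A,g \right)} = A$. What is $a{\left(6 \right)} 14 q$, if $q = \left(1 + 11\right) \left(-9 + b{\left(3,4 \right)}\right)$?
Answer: $-84672$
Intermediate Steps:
$a{\left(j \right)} = 2 j \left(1 + j\right)$ ($a{\left(j \right)} = \left(1 + j\right) 2 j = 2 j \left(1 + j\right)$)
$q = -72$ ($q = \left(1 + 11\right) \left(-9 + 3\right) = 12 \left(-6\right) = -72$)
$a{\left(6 \right)} 14 q = 2 \cdot 6 \left(1 + 6\right) 14 \left(-72\right) = 2 \cdot 6 \cdot 7 \cdot 14 \left(-72\right) = 84 \cdot 14 \left(-72\right) = 1176 \left(-72\right) = -84672$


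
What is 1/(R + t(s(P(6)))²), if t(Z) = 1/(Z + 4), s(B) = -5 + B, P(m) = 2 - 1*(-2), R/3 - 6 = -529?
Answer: -9/14120 ≈ -0.00063739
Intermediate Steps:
R = -1569 (R = 18 + 3*(-529) = 18 - 1587 = -1569)
P(m) = 4 (P(m) = 2 + 2 = 4)
t(Z) = 1/(4 + Z)
1/(R + t(s(P(6)))²) = 1/(-1569 + (1/(4 + (-5 + 4)))²) = 1/(-1569 + (1/(4 - 1))²) = 1/(-1569 + (1/3)²) = 1/(-1569 + (⅓)²) = 1/(-1569 + ⅑) = 1/(-14120/9) = -9/14120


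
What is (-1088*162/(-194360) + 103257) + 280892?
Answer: 9332921987/24295 ≈ 3.8415e+5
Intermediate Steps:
(-1088*162/(-194360) + 103257) + 280892 = (-176256*(-1/194360) + 103257) + 280892 = (22032/24295 + 103257) + 280892 = 2508650847/24295 + 280892 = 9332921987/24295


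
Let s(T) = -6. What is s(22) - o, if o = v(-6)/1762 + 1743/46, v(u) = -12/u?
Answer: -1778785/40526 ≈ -43.892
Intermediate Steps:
o = 1535629/40526 (o = -12/(-6)/1762 + 1743/46 = -12*(-1/6)*(1/1762) + 1743*(1/46) = 2*(1/1762) + 1743/46 = 1/881 + 1743/46 = 1535629/40526 ≈ 37.892)
s(22) - o = -6 - 1*1535629/40526 = -6 - 1535629/40526 = -1778785/40526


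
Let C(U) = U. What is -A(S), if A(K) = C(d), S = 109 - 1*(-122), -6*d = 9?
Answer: 3/2 ≈ 1.5000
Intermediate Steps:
d = -3/2 (d = -1/6*9 = -3/2 ≈ -1.5000)
S = 231 (S = 109 + 122 = 231)
A(K) = -3/2
-A(S) = -1*(-3/2) = 3/2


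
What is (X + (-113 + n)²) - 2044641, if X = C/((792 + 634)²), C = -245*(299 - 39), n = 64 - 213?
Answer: -1004535634818/508369 ≈ -1.9760e+6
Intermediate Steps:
n = -149
C = -63700 (C = -245*260 = -63700)
X = -15925/508369 (X = -63700/(792 + 634)² = -63700/(1426²) = -63700/2033476 = -63700*1/2033476 = -15925/508369 ≈ -0.031326)
(X + (-113 + n)²) - 2044641 = (-15925/508369 + (-113 - 149)²) - 2044641 = (-15925/508369 + (-262)²) - 2044641 = (-15925/508369 + 68644) - 2044641 = 34896465711/508369 - 2044641 = -1004535634818/508369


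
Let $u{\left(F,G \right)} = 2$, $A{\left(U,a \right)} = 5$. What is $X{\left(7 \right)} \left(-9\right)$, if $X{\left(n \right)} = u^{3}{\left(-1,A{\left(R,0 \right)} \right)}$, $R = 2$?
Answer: $-72$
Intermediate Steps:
$X{\left(n \right)} = 8$ ($X{\left(n \right)} = 2^{3} = 8$)
$X{\left(7 \right)} \left(-9\right) = 8 \left(-9\right) = -72$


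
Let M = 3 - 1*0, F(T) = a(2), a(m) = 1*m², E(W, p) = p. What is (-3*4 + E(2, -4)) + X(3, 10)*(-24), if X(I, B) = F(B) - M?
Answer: -40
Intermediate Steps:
a(m) = m²
F(T) = 4 (F(T) = 2² = 4)
M = 3 (M = 3 + 0 = 3)
X(I, B) = 1 (X(I, B) = 4 - 1*3 = 4 - 3 = 1)
(-3*4 + E(2, -4)) + X(3, 10)*(-24) = (-3*4 - 4) + 1*(-24) = (-12 - 4) - 24 = -16 - 24 = -40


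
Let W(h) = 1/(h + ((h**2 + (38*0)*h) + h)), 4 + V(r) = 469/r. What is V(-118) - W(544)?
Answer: -139749851/17524416 ≈ -7.9746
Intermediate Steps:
V(r) = -4 + 469/r
W(h) = 1/(h**2 + 2*h) (W(h) = 1/(h + ((h**2 + 0*h) + h)) = 1/(h + ((h**2 + 0) + h)) = 1/(h + (h**2 + h)) = 1/(h + (h + h**2)) = 1/(h**2 + 2*h))
V(-118) - W(544) = (-4 + 469/(-118)) - 1/(544*(2 + 544)) = (-4 + 469*(-1/118)) - 1/(544*546) = (-4 - 469/118) - 1/(544*546) = -941/118 - 1*1/297024 = -941/118 - 1/297024 = -139749851/17524416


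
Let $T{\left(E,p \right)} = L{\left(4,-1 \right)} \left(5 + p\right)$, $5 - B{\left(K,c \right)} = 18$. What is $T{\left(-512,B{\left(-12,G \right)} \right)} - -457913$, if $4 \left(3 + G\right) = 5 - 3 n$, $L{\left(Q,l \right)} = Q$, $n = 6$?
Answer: $457881$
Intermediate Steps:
$G = - \frac{25}{4}$ ($G = -3 + \frac{5 - 18}{4} = -3 + \frac{1}{4} \left(-13\right) = -3 - \frac{13}{4} = - \frac{25}{4} \approx -6.25$)
$B{\left(K,c \right)} = -13$ ($B{\left(K,c \right)} = 5 - 18 = -13$)
$T{\left(E,p \right)} = 20 + 4 p$ ($T{\left(E,p \right)} = 4 \left(5 + p\right) = 20 + 4 p$)
$T{\left(-512,B{\left(-12,G \right)} \right)} - -457913 = \left(20 + 4 \left(-13\right)\right) - -457913 = \left(20 - 52\right) + 457913 = -32 + 457913 = 457881$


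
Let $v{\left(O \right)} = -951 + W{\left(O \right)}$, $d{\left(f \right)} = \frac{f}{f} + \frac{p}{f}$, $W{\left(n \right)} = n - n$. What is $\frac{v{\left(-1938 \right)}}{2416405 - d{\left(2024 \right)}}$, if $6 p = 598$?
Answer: $- \frac{251064}{637930643} \approx -0.00039356$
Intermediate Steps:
$p = \frac{299}{3}$ ($p = \frac{1}{6} \cdot 598 = \frac{299}{3} \approx 99.667$)
$W{\left(n \right)} = 0$
$d{\left(f \right)} = 1 + \frac{299}{3 f}$ ($d{\left(f \right)} = \frac{f}{f} + \frac{299}{3 f} = 1 + \frac{299}{3 f}$)
$v{\left(O \right)} = -951$ ($v{\left(O \right)} = -951 + 0 = -951$)
$\frac{v{\left(-1938 \right)}}{2416405 - d{\left(2024 \right)}} = - \frac{951}{2416405 - \frac{\frac{299}{3} + 2024}{2024}} = - \frac{951}{2416405 - \frac{1}{2024} \cdot \frac{6371}{3}} = - \frac{951}{2416405 - \frac{277}{264}} = - \frac{951}{\frac{637930643}{264}} = \left(-951\right) \frac{264}{637930643} = - \frac{251064}{637930643}$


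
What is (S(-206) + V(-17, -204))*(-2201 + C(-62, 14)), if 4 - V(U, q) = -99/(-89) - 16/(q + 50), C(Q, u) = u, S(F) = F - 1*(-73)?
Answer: 1951617564/6853 ≈ 2.8478e+5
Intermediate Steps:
S(F) = 73 + F (S(F) = F + 73 = 73 + F)
V(U, q) = 257/89 + 16/(50 + q) (V(U, q) = 4 - (-99/(-89) - 16/(q + 50)) = 4 - (-99*(-1/89) - 16/(50 + q)) = 4 - (99/89 - 16/(50 + q)) = 4 + (-99/89 + 16/(50 + q)) = 257/89 + 16/(50 + q))
(S(-206) + V(-17, -204))*(-2201 + C(-62, 14)) = ((73 - 206) + (14274 + 257*(-204))/(89*(50 - 204)))*(-2201 + 14) = (-133 + (1/89)*(14274 - 52428)/(-154))*(-2187) = (-133 + (1/89)*(-1/154)*(-38154))*(-2187) = (-133 + 19077/6853)*(-2187) = -892372/6853*(-2187) = 1951617564/6853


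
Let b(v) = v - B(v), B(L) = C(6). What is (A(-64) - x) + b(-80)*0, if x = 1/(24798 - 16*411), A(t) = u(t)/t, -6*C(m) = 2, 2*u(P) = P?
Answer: 4555/9111 ≈ 0.49995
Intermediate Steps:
u(P) = P/2
C(m) = -⅓ (C(m) = -⅙*2 = -⅓)
B(L) = -⅓
b(v) = ⅓ + v (b(v) = v - 1*(-⅓) = v + ⅓ = ⅓ + v)
A(t) = ½ (A(t) = (t/2)/t = ½)
x = 1/18222 (x = 1/(24798 - 6576) = 1/18222 ≈ 5.4879e-5)
(A(-64) - x) + b(-80)*0 = (½ - 1*1/18222) + (⅓ - 80)*0 = (½ - 1/18222) - 239/3*0 = 4555/9111 + 0 = 4555/9111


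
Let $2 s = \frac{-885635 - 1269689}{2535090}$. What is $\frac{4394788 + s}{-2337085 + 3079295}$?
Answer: $\frac{5570591016629}{940784574450} \approx 5.9212$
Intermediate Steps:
$s = - \frac{538831}{1267545}$ ($s = \frac{\left(-885635 - 1269689\right) \frac{1}{2535090}}{2} = \frac{\left(-2155324\right) \frac{1}{2535090}}{2} = \frac{1}{2} \left(- \frac{1077662}{1267545}\right) = - \frac{538831}{1267545} \approx -0.4251$)
$\frac{4394788 + s}{-2337085 + 3079295} = \frac{4394788 - \frac{538831}{1267545}}{-2337085 + 3079295} = \frac{5570591016629}{1267545 \cdot 742210} = \frac{5570591016629}{1267545} \cdot \frac{1}{742210} = \frac{5570591016629}{940784574450}$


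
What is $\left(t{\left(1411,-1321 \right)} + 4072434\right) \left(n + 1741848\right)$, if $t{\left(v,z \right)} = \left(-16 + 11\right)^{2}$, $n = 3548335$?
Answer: $21544053369997$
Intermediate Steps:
$t{\left(v,z \right)} = 25$ ($t{\left(v,z \right)} = \left(-5\right)^{2} = 25$)
$\left(t{\left(1411,-1321 \right)} + 4072434\right) \left(n + 1741848\right) = \left(25 + 4072434\right) \left(3548335 + 1741848\right) = 4072459 \cdot 5290183 = 21544053369997$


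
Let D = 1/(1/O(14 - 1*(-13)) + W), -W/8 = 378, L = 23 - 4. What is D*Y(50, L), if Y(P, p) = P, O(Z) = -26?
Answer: -52/3145 ≈ -0.016534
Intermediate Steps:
L = 19
W = -3024 (W = -8*378 = -3024)
D = -26/78625 (D = 1/(1/(-26) - 3024) = 1/(-1/26 - 3024) = 1/(-78625/26) = -26/78625 ≈ -0.00033068)
D*Y(50, L) = -26/78625*50 = -52/3145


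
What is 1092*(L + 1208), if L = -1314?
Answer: -115752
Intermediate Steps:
1092*(L + 1208) = 1092*(-1314 + 1208) = 1092*(-106) = -115752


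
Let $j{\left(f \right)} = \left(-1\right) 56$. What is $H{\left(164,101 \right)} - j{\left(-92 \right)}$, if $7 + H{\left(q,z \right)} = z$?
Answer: $150$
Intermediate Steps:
$H{\left(q,z \right)} = -7 + z$
$j{\left(f \right)} = -56$
$H{\left(164,101 \right)} - j{\left(-92 \right)} = \left(-7 + 101\right) - -56 = 94 + 56 = 150$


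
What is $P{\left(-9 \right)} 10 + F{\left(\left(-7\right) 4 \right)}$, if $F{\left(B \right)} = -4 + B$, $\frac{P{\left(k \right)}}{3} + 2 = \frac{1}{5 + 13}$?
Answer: $- \frac{271}{3} \approx -90.333$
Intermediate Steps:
$P{\left(k \right)} = - \frac{35}{6}$ ($P{\left(k \right)} = -6 + \frac{3}{5 + 13} = -6 + \frac{3}{18} = -6 + 3 \cdot \frac{1}{18} = -6 + \frac{1}{6} = - \frac{35}{6}$)
$P{\left(-9 \right)} 10 + F{\left(\left(-7\right) 4 \right)} = \left(- \frac{35}{6}\right) 10 - 32 = - \frac{175}{3} - 32 = - \frac{271}{3}$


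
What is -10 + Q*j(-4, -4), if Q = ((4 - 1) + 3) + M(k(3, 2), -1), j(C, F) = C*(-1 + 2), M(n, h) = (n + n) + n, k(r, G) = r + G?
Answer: -94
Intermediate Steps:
k(r, G) = G + r
M(n, h) = 3*n (M(n, h) = 2*n + n = 3*n)
j(C, F) = C (j(C, F) = C*1 = C)
Q = 21 (Q = ((4 - 1) + 3) + 3*(2 + 3) = (3 + 3) + 3*5 = 6 + 15 = 21)
-10 + Q*j(-4, -4) = -10 + 21*(-4) = -10 - 84 = -94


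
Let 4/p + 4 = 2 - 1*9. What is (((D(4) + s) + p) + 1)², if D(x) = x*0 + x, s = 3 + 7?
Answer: 25921/121 ≈ 214.22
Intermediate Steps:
s = 10
p = -4/11 (p = 4/(-4 + (2 - 1*9)) = 4/(-4 + (2 - 9)) = 4/(-4 - 7) = 4/(-11) = 4*(-1/11) = -4/11 ≈ -0.36364)
D(x) = x (D(x) = 0 + x = x)
(((D(4) + s) + p) + 1)² = (((4 + 10) - 4/11) + 1)² = ((14 - 4/11) + 1)² = (150/11 + 1)² = (161/11)² = 25921/121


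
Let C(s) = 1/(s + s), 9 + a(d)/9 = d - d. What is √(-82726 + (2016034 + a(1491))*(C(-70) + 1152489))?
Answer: 3*√1264942382607505/70 ≈ 1.5243e+6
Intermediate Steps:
a(d) = -81 (a(d) = -81 + 9*(d - d) = -81 + 9*0 = -81 + 0 = -81)
C(s) = 1/(2*s)
√(-82726 + (2016034 + a(1491))*(C(-70) + 1152489)) = √(-82726 + (2016034 - 81)*((½)/(-70) + 1152489)) = √(-82726 + 2015953*((½)*(-1/70) + 1152489)) = √(-82726 + 2015953*(-1/140 + 1152489)) = √(-82726 + 2015953*(161348459/140)) = √(-82726 + 325270909966427/140) = √(325270898384787/140) = 3*√1264942382607505/70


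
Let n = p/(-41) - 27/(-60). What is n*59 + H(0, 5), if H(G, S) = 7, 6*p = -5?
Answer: 85483/2460 ≈ 34.749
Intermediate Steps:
p = -⅚ (p = (⅙)*(-5) = -⅚ ≈ -0.83333)
n = 1157/2460 (n = -⅚/(-41) - 27/(-60) = -⅚*(-1/41) - 27*(-1/60) = 5/246 + 9/20 = 1157/2460 ≈ 0.47032)
n*59 + H(0, 5) = (1157/2460)*59 + 7 = 68263/2460 + 7 = 85483/2460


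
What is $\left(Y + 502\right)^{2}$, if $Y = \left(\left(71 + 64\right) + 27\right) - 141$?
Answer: $273529$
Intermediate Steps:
$Y = 21$ ($Y = \left(135 + 27\right) - 141 = 162 - 141 = 21$)
$\left(Y + 502\right)^{2} = \left(21 + 502\right)^{2} = 523^{2} = 273529$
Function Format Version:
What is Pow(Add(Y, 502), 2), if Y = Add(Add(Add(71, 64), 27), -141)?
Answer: 273529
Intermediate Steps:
Y = 21 (Y = Add(Add(135, 27), -141) = Add(162, -141) = 21)
Pow(Add(Y, 502), 2) = Pow(Add(21, 502), 2) = Pow(523, 2) = 273529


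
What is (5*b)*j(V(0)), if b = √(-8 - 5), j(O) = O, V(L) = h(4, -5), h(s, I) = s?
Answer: 20*I*√13 ≈ 72.111*I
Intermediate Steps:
V(L) = 4
b = I*√13 (b = √(-13) = I*√13 ≈ 3.6056*I)
(5*b)*j(V(0)) = (5*(I*√13))*4 = (5*I*√13)*4 = 20*I*√13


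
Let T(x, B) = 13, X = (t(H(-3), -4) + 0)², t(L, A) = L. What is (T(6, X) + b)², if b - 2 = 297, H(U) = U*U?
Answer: 97344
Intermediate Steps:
H(U) = U²
b = 299 (b = 2 + 297 = 299)
X = 81 (X = ((-3)² + 0)² = (9 + 0)² = 9² = 81)
(T(6, X) + b)² = (13 + 299)² = 312² = 97344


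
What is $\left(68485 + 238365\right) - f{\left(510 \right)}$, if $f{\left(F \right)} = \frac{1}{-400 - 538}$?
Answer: $\frac{287825301}{938} \approx 3.0685 \cdot 10^{5}$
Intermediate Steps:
$f{\left(F \right)} = - \frac{1}{938}$ ($f{\left(F \right)} = \frac{1}{-938} = - \frac{1}{938}$)
$\left(68485 + 238365\right) - f{\left(510 \right)} = \left(68485 + 238365\right) - - \frac{1}{938} = 306850 + \frac{1}{938} = \frac{287825301}{938}$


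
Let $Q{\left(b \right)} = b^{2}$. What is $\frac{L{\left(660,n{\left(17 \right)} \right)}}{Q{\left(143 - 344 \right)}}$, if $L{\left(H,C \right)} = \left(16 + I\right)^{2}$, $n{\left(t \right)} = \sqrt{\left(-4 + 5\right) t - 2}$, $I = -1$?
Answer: $\frac{25}{4489} \approx 0.0055692$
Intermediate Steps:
$n{\left(t \right)} = \sqrt{-2 + t}$ ($n{\left(t \right)} = \sqrt{1 t - 2} = \sqrt{t - 2} = \sqrt{-2 + t}$)
$L{\left(H,C \right)} = 225$ ($L{\left(H,C \right)} = \left(16 - 1\right)^{2} = 15^{2} = 225$)
$\frac{L{\left(660,n{\left(17 \right)} \right)}}{Q{\left(143 - 344 \right)}} = \frac{225}{\left(143 - 344\right)^{2}} = \frac{225}{\left(-201\right)^{2}} = \frac{225}{40401} = 225 \cdot \frac{1}{40401} = \frac{25}{4489}$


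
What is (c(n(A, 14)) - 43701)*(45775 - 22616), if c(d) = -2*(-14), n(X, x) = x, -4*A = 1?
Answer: -1011423007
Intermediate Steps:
A = -¼ (A = -¼*1 = -¼ ≈ -0.25000)
c(d) = 28
(c(n(A, 14)) - 43701)*(45775 - 22616) = (28 - 43701)*(45775 - 22616) = -43673*23159 = -1011423007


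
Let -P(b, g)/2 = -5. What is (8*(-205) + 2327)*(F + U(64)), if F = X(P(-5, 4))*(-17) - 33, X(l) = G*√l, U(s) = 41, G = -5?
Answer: 5496 + 58395*√10 ≈ 1.9016e+5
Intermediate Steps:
P(b, g) = 10 (P(b, g) = -2*(-5) = 10)
X(l) = -5*√l
F = -33 + 85*√10 (F = -5*√10*(-17) - 33 = 85*√10 - 33 = -33 + 85*√10 ≈ 235.79)
(8*(-205) + 2327)*(F + U(64)) = (8*(-205) + 2327)*((-33 + 85*√10) + 41) = (-1640 + 2327)*(8 + 85*√10) = 687*(8 + 85*√10) = 5496 + 58395*√10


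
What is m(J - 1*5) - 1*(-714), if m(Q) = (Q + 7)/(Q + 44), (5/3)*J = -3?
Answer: 132805/186 ≈ 714.01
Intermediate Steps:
J = -9/5 (J = (3/5)*(-3) = -9/5 ≈ -1.8000)
m(Q) = (7 + Q)/(44 + Q)
m(J - 1*5) - 1*(-714) = (7 + (-9/5 - 1*5))/(44 + (-9/5 - 1*5)) - 1*(-714) = (7 + (-9/5 - 5))/(44 + (-9/5 - 5)) + 714 = (7 - 34/5)/(44 - 34/5) + 714 = (1/5)/(186/5) + 714 = (5/186)*(1/5) + 714 = 1/186 + 714 = 132805/186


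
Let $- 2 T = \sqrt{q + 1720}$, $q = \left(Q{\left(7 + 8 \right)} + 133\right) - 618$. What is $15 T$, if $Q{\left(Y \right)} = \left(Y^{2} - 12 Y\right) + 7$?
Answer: $- \frac{45 \sqrt{143}}{2} \approx -269.06$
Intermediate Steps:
$Q{\left(Y \right)} = 7 + Y^{2} - 12 Y$
$q = -433$ ($q = \left(\left(7 + \left(7 + 8\right)^{2} - 12 \left(7 + 8\right)\right) + 133\right) - 618 = \left(\left(7 + 15^{2} - 180\right) + 133\right) - 618 = \left(\left(7 + 225 - 180\right) + 133\right) - 618 = \left(52 + 133\right) - 618 = 185 - 618 = -433$)
$T = - \frac{3 \sqrt{143}}{2}$ ($T = - \frac{\sqrt{-433 + 1720}}{2} = - \frac{\sqrt{1287}}{2} = - \frac{3 \sqrt{143}}{2} \approx -17.937$)
$15 T = 15 \left(- \frac{3 \sqrt{143}}{2}\right) = - \frac{45 \sqrt{143}}{2}$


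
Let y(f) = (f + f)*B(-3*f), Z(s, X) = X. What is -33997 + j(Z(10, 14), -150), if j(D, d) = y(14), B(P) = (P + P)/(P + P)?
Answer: -33969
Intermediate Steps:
B(P) = 1 (B(P) = (2*P)/((2*P)) = (2*P)*(1/(2*P)) = 1)
y(f) = 2*f (y(f) = (f + f)*1 = (2*f)*1 = 2*f)
j(D, d) = 28 (j(D, d) = 2*14 = 28)
-33997 + j(Z(10, 14), -150) = -33997 + 28 = -33969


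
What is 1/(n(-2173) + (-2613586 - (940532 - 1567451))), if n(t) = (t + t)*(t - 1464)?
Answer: 1/13819735 ≈ 7.2360e-8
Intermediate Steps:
n(t) = 2*t*(-1464 + t) (n(t) = (2*t)*(-1464 + t) = 2*t*(-1464 + t))
1/(n(-2173) + (-2613586 - (940532 - 1567451))) = 1/(2*(-2173)*(-1464 - 2173) + (-2613586 - (940532 - 1567451))) = 1/(2*(-2173)*(-3637) + (-2613586 - 1*(-626919))) = 1/(15806402 + (-2613586 + 626919)) = 1/(15806402 - 1986667) = 1/13819735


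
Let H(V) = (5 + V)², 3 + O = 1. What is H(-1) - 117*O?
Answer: 250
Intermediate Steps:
O = -2 (O = -3 + 1 = -2)
H(-1) - 117*O = (5 - 1)² - 117*(-2) = 4² + 234 = 16 + 234 = 250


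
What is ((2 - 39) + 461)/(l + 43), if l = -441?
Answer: -212/199 ≈ -1.0653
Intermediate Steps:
((2 - 39) + 461)/(l + 43) = ((2 - 39) + 461)/(-441 + 43) = (-37 + 461)/(-398) = 424*(-1/398) = -212/199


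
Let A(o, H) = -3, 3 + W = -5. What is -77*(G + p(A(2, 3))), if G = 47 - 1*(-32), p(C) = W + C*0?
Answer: -5467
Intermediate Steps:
W = -8 (W = -3 - 5 = -8)
p(C) = -8 (p(C) = -8 + C*0 = -8 + 0 = -8)
G = 79 (G = 47 + 32 = 79)
-77*(G + p(A(2, 3))) = -77*(79 - 8) = -77*71 = -5467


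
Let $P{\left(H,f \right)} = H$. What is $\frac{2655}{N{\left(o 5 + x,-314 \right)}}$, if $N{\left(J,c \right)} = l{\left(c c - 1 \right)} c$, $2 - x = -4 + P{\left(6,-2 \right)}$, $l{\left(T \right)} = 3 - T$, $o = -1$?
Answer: $\frac{885}{10319296} \approx 8.5762 \cdot 10^{-5}$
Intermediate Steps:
$x = 0$ ($x = 2 - \left(-4 + 6\right) = 2 - 2 = 0$)
$N{\left(J,c \right)} = c \left(4 - c^{2}\right)$ ($N{\left(J,c \right)} = \left(3 - \left(c c - 1\right)\right) c = \left(3 - \left(c^{2} - 1\right)\right) c = \left(3 - \left(-1 + c^{2}\right)\right) c = \left(4 - c^{2}\right) c = c \left(4 - c^{2}\right)$)
$\frac{2655}{N{\left(o 5 + x,-314 \right)}} = \frac{2655}{\left(-314\right) \left(4 - \left(-314\right)^{2}\right)} = \frac{2655}{\left(-314\right) \left(4 - 98596\right)} = \frac{2655}{\left(-314\right) \left(-98592\right)} = \frac{2655}{30957888} = 2655 \cdot \frac{1}{30957888} = \frac{885}{10319296}$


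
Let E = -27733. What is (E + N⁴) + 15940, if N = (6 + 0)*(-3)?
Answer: 93183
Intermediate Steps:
N = -18 (N = 6*(-3) = -18)
(E + N⁴) + 15940 = (-27733 + (-18)⁴) + 15940 = (-27733 + 104976) + 15940 = 77243 + 15940 = 93183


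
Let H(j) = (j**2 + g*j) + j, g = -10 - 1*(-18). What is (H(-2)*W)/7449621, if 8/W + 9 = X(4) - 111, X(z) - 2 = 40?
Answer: 56/290535219 ≈ 1.9275e-7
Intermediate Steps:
g = 8 (g = -10 + 18 = 8)
X(z) = 42 (X(z) = 2 + 40 = 42)
H(j) = j**2 + 9*j (H(j) = (j**2 + 8*j) + j = j**2 + 9*j)
W = -4/39 (W = 8/(-9 + (42 - 111)) = 8/(-9 - 69) = 8/(-78) = 8*(-1/78) = -4/39 ≈ -0.10256)
(H(-2)*W)/7449621 = (-2*(9 - 2)*(-4/39))/7449621 = (-2*7*(-4/39))*(1/7449621) = -14*(-4/39)*(1/7449621) = (56/39)*(1/7449621) = 56/290535219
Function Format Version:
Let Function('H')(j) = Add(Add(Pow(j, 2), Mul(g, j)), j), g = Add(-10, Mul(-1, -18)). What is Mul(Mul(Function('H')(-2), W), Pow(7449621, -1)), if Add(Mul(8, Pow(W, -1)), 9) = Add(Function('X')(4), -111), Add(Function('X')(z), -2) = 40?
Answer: Rational(56, 290535219) ≈ 1.9275e-7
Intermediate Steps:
g = 8 (g = Add(-10, 18) = 8)
Function('X')(z) = 42 (Function('X')(z) = Add(2, 40) = 42)
Function('H')(j) = Add(Pow(j, 2), Mul(9, j)) (Function('H')(j) = Add(Add(Pow(j, 2), Mul(8, j)), j) = Add(Pow(j, 2), Mul(9, j)))
W = Rational(-4, 39) (W = Mul(8, Pow(Add(-9, Add(42, -111)), -1)) = Mul(8, Pow(Add(-9, -69), -1)) = Mul(8, Pow(-78, -1)) = Mul(8, Rational(-1, 78)) = Rational(-4, 39) ≈ -0.10256)
Mul(Mul(Function('H')(-2), W), Pow(7449621, -1)) = Mul(Mul(Mul(-2, Add(9, -2)), Rational(-4, 39)), Pow(7449621, -1)) = Mul(Mul(Mul(-2, 7), Rational(-4, 39)), Rational(1, 7449621)) = Mul(Mul(-14, Rational(-4, 39)), Rational(1, 7449621)) = Mul(Rational(56, 39), Rational(1, 7449621)) = Rational(56, 290535219)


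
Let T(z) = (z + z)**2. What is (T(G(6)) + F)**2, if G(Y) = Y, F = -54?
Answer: 8100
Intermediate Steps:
T(z) = 4*z**2 (T(z) = (2*z)**2 = 4*z**2)
(T(G(6)) + F)**2 = (4*6**2 - 54)**2 = (4*36 - 54)**2 = (144 - 54)**2 = 90**2 = 8100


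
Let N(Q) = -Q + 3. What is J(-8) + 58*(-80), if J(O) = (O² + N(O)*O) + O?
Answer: -4672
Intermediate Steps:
N(Q) = 3 - Q
J(O) = O + O² + O*(3 - O) (J(O) = (O² + (3 - O)*O) + O = (O² + O*(3 - O)) + O = O + O² + O*(3 - O))
J(-8) + 58*(-80) = 4*(-8) + 58*(-80) = -32 - 4640 = -4672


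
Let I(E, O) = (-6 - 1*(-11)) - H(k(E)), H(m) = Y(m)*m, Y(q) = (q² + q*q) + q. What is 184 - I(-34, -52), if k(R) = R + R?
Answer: -624061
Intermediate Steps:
Y(q) = q + 2*q² (Y(q) = (q² + q²) + q = 2*q² + q = q + 2*q²)
k(R) = 2*R
H(m) = m²*(1 + 2*m) (H(m) = (m*(1 + 2*m))*m = m²*(1 + 2*m))
I(E, O) = 5 - 4*E²*(1 + 4*E) (I(E, O) = (-6 - 1*(-11)) - (2*E)²*(1 + 2*(2*E)) = (-6 + 11) - 4*E²*(1 + 4*E) = 5 - 4*E²*(1 + 4*E))
184 - I(-34, -52) = 184 - (5 - 16*(-34)³ - 4*(-34)²) = 184 - (5 - 16*(-39304) - 4*1156) = 184 - (5 + 628864 - 4624) = 184 - 1*624245 = 184 - 624245 = -624061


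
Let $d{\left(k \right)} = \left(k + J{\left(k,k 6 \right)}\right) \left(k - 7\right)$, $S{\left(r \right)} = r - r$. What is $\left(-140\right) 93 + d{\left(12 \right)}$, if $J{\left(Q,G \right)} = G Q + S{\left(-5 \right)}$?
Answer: $-8640$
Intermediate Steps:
$S{\left(r \right)} = 0$
$J{\left(Q,G \right)} = G Q$ ($J{\left(Q,G \right)} = G Q + 0 = G Q$)
$d{\left(k \right)} = \left(-7 + k\right) \left(k + 6 k^{2}\right)$ ($d{\left(k \right)} = \left(k + k 6 k\right) \left(k - 7\right) = \left(k + 6 k k\right) \left(-7 + k\right) = \left(k + 6 k^{2}\right) \left(-7 + k\right) = \left(-7 + k\right) \left(k + 6 k^{2}\right)$)
$\left(-140\right) 93 + d{\left(12 \right)} = \left(-140\right) 93 + 12 \left(-7 - 492 + 6 \cdot 12^{2}\right) = -13020 + 12 \left(-7 - 492 + 6 \cdot 144\right) = -13020 + 12 \left(-7 - 492 + 864\right) = -13020 + 12 \cdot 365 = -13020 + 4380 = -8640$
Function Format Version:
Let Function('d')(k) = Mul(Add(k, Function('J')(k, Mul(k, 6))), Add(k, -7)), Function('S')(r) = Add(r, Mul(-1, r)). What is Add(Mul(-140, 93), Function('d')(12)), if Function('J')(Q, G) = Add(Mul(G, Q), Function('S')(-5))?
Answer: -8640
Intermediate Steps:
Function('S')(r) = 0
Function('J')(Q, G) = Mul(G, Q) (Function('J')(Q, G) = Add(Mul(G, Q), 0) = Mul(G, Q))
Function('d')(k) = Mul(Add(-7, k), Add(k, Mul(6, Pow(k, 2)))) (Function('d')(k) = Mul(Add(k, Mul(Mul(k, 6), k)), Add(k, -7)) = Mul(Add(k, Mul(Mul(6, k), k)), Add(-7, k)) = Mul(Add(k, Mul(6, Pow(k, 2))), Add(-7, k)) = Mul(Add(-7, k), Add(k, Mul(6, Pow(k, 2)))))
Add(Mul(-140, 93), Function('d')(12)) = Add(Mul(-140, 93), Mul(12, Add(-7, Mul(-41, 12), Mul(6, Pow(12, 2))))) = Add(-13020, Mul(12, Add(-7, -492, Mul(6, 144)))) = Add(-13020, Mul(12, Add(-7, -492, 864))) = Add(-13020, Mul(12, 365)) = Add(-13020, 4380) = -8640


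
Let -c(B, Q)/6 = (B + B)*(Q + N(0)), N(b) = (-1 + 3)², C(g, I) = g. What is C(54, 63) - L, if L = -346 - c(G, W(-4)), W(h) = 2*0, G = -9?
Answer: 832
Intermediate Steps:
N(b) = 4 (N(b) = 2² = 4)
W(h) = 0
c(B, Q) = -12*B*(4 + Q) (c(B, Q) = -6*(B + B)*(Q + 4) = -6*2*B*(4 + Q) = -12*B*(4 + Q))
L = -778 (L = -346 - (-12)*(-9)*(4 + 0) = -346 - (-12)*(-9)*4 = -346 - 1*432 = -346 - 432 = -778)
C(54, 63) - L = 54 - 1*(-778) = 54 + 778 = 832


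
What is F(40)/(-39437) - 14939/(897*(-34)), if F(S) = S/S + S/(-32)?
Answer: 1178313935/2405499252 ≈ 0.48984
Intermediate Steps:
F(S) = 1 - S/32 (F(S) = 1 + S*(-1/32) = 1 - S/32)
F(40)/(-39437) - 14939/(897*(-34)) = (1 - 1/32*40)/(-39437) - 14939/(897*(-34)) = (1 - 5/4)*(-1/39437) - 14939/(-30498) = -1/4*(-1/39437) - 14939*(-1/30498) = 1/157748 + 14939/30498 = 1178313935/2405499252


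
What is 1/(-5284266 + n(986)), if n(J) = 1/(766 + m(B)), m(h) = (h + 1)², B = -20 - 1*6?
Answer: -1391/7350414005 ≈ -1.8924e-7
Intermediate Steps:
B = -26 (B = -20 - 6 = -26)
m(h) = (1 + h)²
n(J) = 1/1391 (n(J) = 1/(766 + (1 - 26)²) = 1/(766 + (-25)²) = 1/(766 + 625) = 1/1391)
1/(-5284266 + n(986)) = 1/(-5284266 + 1/1391) = 1/(-7350414005/1391) = -1391/7350414005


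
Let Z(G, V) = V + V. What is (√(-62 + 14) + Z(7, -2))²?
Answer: 16*(1 - I*√3)² ≈ -32.0 - 55.426*I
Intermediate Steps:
Z(G, V) = 2*V
(√(-62 + 14) + Z(7, -2))² = (√(-62 + 14) + 2*(-2))² = (√(-48) - 4)² = (4*I*√3 - 4)² = (-4 + 4*I*√3)²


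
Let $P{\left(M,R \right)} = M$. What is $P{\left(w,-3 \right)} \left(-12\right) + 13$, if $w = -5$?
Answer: $73$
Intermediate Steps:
$P{\left(w,-3 \right)} \left(-12\right) + 13 = \left(-5\right) \left(-12\right) + 13 = 60 + 13 = 73$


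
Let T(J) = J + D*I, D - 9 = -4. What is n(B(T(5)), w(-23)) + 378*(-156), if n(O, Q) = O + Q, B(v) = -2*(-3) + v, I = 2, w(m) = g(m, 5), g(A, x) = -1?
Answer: -58948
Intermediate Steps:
D = 5 (D = 9 - 4 = 5)
w(m) = -1
T(J) = 10 + J (T(J) = J + 5*2 = J + 10 = 10 + J)
B(v) = 6 + v
n(B(T(5)), w(-23)) + 378*(-156) = ((6 + (10 + 5)) - 1) + 378*(-156) = ((6 + 15) - 1) - 58968 = (21 - 1) - 58968 = 20 - 58968 = -58948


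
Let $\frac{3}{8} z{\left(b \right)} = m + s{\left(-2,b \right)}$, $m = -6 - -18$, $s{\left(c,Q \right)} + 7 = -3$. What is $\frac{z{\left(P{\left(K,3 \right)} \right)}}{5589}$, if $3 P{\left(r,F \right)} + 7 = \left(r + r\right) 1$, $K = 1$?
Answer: $\frac{16}{16767} \approx 0.00095426$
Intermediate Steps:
$s{\left(c,Q \right)} = -10$ ($s{\left(c,Q \right)} = -7 - 3 = -10$)
$m = 12$ ($m = -6 + 18 = 12$)
$P{\left(r,F \right)} = - \frac{7}{3} + \frac{2 r}{3}$ ($P{\left(r,F \right)} = - \frac{7}{3} + \frac{\left(r + r\right) 1}{3} = - \frac{7}{3} + \frac{2 r 1}{3} = - \frac{7}{3} + \frac{2 r}{3}$)
$z{\left(b \right)} = \frac{16}{3}$ ($z{\left(b \right)} = \frac{8 \left(12 - 10\right)}{3} = \frac{8}{3} \cdot 2 = \frac{16}{3}$)
$\frac{z{\left(P{\left(K,3 \right)} \right)}}{5589} = \frac{16}{3 \cdot 5589} = \frac{16}{3} \cdot \frac{1}{5589} = \frac{16}{16767}$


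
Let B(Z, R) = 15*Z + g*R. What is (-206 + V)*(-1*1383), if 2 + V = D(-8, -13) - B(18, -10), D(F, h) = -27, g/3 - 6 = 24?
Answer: -546285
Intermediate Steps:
g = 90 (g = 18 + 3*24 = 18 + 72 = 90)
B(Z, R) = 15*Z + 90*R
V = 601 (V = -2 + (-27 - (15*18 + 90*(-10))) = -2 + (-27 - (270 - 900)) = -2 + (-27 - 1*(-630)) = -2 + (-27 + 630) = -2 + 603 = 601)
(-206 + V)*(-1*1383) = (-206 + 601)*(-1*1383) = 395*(-1383) = -546285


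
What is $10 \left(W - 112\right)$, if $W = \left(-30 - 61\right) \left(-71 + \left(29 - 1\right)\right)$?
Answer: $38010$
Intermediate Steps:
$W = 3913$ ($W = - 91 \left(-71 + 28\right) = \left(-91\right) \left(-43\right) = 3913$)
$10 \left(W - 112\right) = 10 \left(3913 - 112\right) = 10 \cdot 3801 = 38010$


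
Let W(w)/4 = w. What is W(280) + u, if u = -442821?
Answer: -441701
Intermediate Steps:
W(w) = 4*w
W(280) + u = 4*280 - 442821 = 1120 - 442821 = -441701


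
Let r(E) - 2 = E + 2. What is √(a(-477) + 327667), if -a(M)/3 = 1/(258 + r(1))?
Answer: √22664397934/263 ≈ 572.42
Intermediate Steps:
r(E) = 4 + E (r(E) = 2 + (E + 2) = 2 + (2 + E) = 4 + E)
a(M) = -3/263 (a(M) = -3/(258 + (4 + 1)) = -3/(258 + 5) = -3/263)
√(a(-477) + 327667) = √(-3/263 + 327667) = √(86176418/263) = √22664397934/263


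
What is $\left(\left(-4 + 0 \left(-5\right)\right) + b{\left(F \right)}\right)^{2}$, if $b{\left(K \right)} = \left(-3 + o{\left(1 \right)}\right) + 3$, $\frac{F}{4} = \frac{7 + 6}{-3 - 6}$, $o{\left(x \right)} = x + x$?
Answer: $4$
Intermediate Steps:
$o{\left(x \right)} = 2 x$
$F = - \frac{52}{9}$ ($F = 4 \frac{7 + 6}{-3 - 6} = 4 \frac{13}{-9} = 4 \cdot 13 \left(- \frac{1}{9}\right) = 4 \left(- \frac{13}{9}\right) = - \frac{52}{9} \approx -5.7778$)
$b{\left(K \right)} = 2$ ($b{\left(K \right)} = \left(-3 + 2 \cdot 1\right) + 3 = \left(-3 + 2\right) + 3 = -1 + 3 = 2$)
$\left(\left(-4 + 0 \left(-5\right)\right) + b{\left(F \right)}\right)^{2} = \left(\left(-4 + 0 \left(-5\right)\right) + 2\right)^{2} = \left(\left(-4 + 0\right) + 2\right)^{2} = \left(-4 + 2\right)^{2} = \left(-2\right)^{2} = 4$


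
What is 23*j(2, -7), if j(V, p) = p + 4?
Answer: -69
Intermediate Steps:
j(V, p) = 4 + p
23*j(2, -7) = 23*(4 - 7) = 23*(-3) = -69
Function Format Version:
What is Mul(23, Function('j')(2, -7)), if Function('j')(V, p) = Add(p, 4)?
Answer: -69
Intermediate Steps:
Function('j')(V, p) = Add(4, p)
Mul(23, Function('j')(2, -7)) = Mul(23, Add(4, -7)) = Mul(23, -3) = -69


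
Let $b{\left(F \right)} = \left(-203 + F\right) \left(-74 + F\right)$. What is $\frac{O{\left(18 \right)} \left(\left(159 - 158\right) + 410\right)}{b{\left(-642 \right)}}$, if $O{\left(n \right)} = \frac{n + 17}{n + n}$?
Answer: $\frac{959}{1452048} \approx 0.00066045$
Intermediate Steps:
$O{\left(n \right)} = \frac{17 + n}{2 n}$
$\frac{O{\left(18 \right)} \left(\left(159 - 158\right) + 410\right)}{b{\left(-642 \right)}} = \frac{\frac{17 + 18}{2 \cdot 18} \left(\left(159 - 158\right) + 410\right)}{15022 + \left(-642\right)^{2} - -177834} = \frac{\frac{1}{2} \cdot \frac{1}{18} \cdot 35 \left(1 + 410\right)}{15022 + 412164 + 177834} = \frac{\frac{35}{36} \cdot 411}{605020} = \frac{4795}{12} \cdot \frac{1}{605020} = \frac{959}{1452048}$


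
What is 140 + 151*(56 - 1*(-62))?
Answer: 17958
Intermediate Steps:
140 + 151*(56 - 1*(-62)) = 140 + 151*(56 + 62) = 140 + 151*118 = 140 + 17818 = 17958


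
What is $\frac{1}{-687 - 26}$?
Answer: $- \frac{1}{713} \approx -0.0014025$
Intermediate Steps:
$\frac{1}{-687 - 26} = \frac{1}{-713} = - \frac{1}{713}$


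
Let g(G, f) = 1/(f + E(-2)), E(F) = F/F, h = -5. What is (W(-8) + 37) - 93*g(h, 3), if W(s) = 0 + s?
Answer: 23/4 ≈ 5.7500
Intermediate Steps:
E(F) = 1
g(G, f) = 1/(1 + f) (g(G, f) = 1/(f + 1) = 1/(1 + f))
W(s) = s
(W(-8) + 37) - 93*g(h, 3) = (-8 + 37) - 93/(1 + 3) = 29 - 93/4 = 23/4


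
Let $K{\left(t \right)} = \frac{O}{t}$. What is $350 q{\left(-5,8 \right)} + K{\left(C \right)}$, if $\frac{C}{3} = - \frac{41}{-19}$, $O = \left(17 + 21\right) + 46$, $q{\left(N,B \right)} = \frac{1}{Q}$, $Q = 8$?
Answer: $\frac{9303}{164} \approx 56.726$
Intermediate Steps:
$q{\left(N,B \right)} = \frac{1}{8}$
$O = 84$ ($O = 38 + 46 = 84$)
$C = \frac{123}{19}$ ($C = 3 \left(- \frac{41}{-19}\right) = 3 \left(\left(-41\right) \left(- \frac{1}{19}\right)\right) = 3 \cdot \frac{41}{19} = \frac{123}{19} \approx 6.4737$)
$K{\left(t \right)} = \frac{84}{t}$
$350 q{\left(-5,8 \right)} + K{\left(C \right)} = 350 \cdot \frac{1}{8} + \frac{84}{\frac{123}{19}} = \frac{175}{4} + 84 \cdot \frac{19}{123} = \frac{175}{4} + \frac{532}{41} = \frac{9303}{164}$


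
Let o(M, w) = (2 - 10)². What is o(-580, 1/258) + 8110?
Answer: 8174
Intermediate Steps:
o(M, w) = 64 (o(M, w) = (-8)² = 64)
o(-580, 1/258) + 8110 = 64 + 8110 = 8174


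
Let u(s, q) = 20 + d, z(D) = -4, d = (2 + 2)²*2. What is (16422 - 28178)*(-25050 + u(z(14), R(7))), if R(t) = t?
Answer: 293876488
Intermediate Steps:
d = 32 (d = 4²*2 = 16*2 = 32)
u(s, q) = 52 (u(s, q) = 20 + 32 = 52)
(16422 - 28178)*(-25050 + u(z(14), R(7))) = (16422 - 28178)*(-25050 + 52) = -11756*(-24998) = 293876488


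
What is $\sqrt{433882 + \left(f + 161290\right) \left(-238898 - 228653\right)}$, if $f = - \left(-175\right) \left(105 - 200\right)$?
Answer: $i \sqrt{67637831533} \approx 2.6007 \cdot 10^{5} i$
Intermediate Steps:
$f = -16625$ ($f = - \left(-175\right) \left(-95\right) = \left(-1\right) 16625 = -16625$)
$\sqrt{433882 + \left(f + 161290\right) \left(-238898 - 228653\right)} = \sqrt{433882 + \left(-16625 + 161290\right) \left(-238898 - 228653\right)} = \sqrt{433882 + 144665 \left(-467551\right)} = \sqrt{433882 - 67638265415} = \sqrt{-67637831533} = i \sqrt{67637831533}$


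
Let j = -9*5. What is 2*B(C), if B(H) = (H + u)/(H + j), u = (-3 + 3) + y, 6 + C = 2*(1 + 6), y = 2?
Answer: -20/37 ≈ -0.54054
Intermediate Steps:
j = -45
C = 8 (C = -6 + 2*(1 + 6) = -6 + 2*7 = -6 + 14 = 8)
u = 2 (u = (-3 + 3) + 2 = 0 + 2 = 2)
B(H) = (2 + H)/(-45 + H) (B(H) = (H + 2)/(H - 45) = (2 + H)/(-45 + H))
2*B(C) = 2*((2 + 8)/(-45 + 8)) = 2*(10/(-37)) = 2*(-1/37*10) = 2*(-10/37) = -20/37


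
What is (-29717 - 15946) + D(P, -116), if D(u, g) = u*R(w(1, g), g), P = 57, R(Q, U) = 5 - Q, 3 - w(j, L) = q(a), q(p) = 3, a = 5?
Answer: -45378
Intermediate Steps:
w(j, L) = 0 (w(j, L) = 3 - 1*3 = 3 - 3 = 0)
D(u, g) = 5*u (D(u, g) = u*(5 - 1*0) = u*(5 + 0) = u*5 = 5*u)
(-29717 - 15946) + D(P, -116) = (-29717 - 15946) + 5*57 = -45663 + 285 = -45378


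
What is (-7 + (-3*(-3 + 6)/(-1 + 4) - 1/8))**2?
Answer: 6561/64 ≈ 102.52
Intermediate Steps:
(-7 + (-3*(-3 + 6)/(-1 + 4) - 1/8))**2 = (-7 + (-3/1 - 1*1/8))**2 = (-7 + (-3/1 - 1/8))**2 = (-7 + (-3*1 - 1/8))**2 = (-7 + (-3 - 1/8))**2 = (-7 - 25/8)**2 = (-81/8)**2 = 6561/64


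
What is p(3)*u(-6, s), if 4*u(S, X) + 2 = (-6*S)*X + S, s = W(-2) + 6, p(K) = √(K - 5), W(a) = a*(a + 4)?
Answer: 16*I*√2 ≈ 22.627*I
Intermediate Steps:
W(a) = a*(4 + a)
p(K) = √(-5 + K)
s = 2 (s = -2*(4 - 2) + 6 = -2*2 + 6 = -4 + 6 = 2)
u(S, X) = -½ + S/4 - 3*S*X/2 (u(S, X) = -½ + ((-6*S)*X + S)/4 = -½ + (-6*S*X + S)/4 = -½ + (S - 6*S*X)/4 = -½ + (S/4 - 3*S*X/2) = -½ + S/4 - 3*S*X/2)
p(3)*u(-6, s) = √(-5 + 3)*(-½ + (¼)*(-6) - 3/2*(-6)*2) = √(-2)*(-½ - 3/2 + 18) = (I*√2)*16 = 16*I*√2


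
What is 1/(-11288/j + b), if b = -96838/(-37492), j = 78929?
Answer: 211371862/515722629 ≈ 0.40986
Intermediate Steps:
b = 6917/2678 (b = -96838*(-1/37492) = 6917/2678 ≈ 2.5829)
1/(-11288/j + b) = 1/(-11288/78929 + 6917/2678) = 1/(515722629/211371862) = 211371862/515722629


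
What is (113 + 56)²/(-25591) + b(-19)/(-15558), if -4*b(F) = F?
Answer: -1777894381/1592579112 ≈ -1.1164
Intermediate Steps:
b(F) = -F/4
(113 + 56)²/(-25591) + b(-19)/(-15558) = (113 + 56)²/(-25591) - ¼*(-19)/(-15558) = 169²*(-1/25591) + (19/4)*(-1/15558) = 28561*(-1/25591) - 19/62232 = -28561/25591 - 19/62232 = -1777894381/1592579112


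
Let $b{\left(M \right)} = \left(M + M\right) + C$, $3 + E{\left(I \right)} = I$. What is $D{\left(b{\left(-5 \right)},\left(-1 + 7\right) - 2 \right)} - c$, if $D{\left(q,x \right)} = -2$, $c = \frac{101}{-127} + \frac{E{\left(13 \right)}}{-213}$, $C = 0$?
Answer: $- \frac{31319}{27051} \approx -1.1578$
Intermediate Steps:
$E{\left(I \right)} = -3 + I$
$b{\left(M \right)} = 2 M$ ($b{\left(M \right)} = \left(M + M\right) + 0 = 2 M + 0 = 2 M$)
$c = - \frac{22783}{27051}$ ($c = \frac{101}{-127} + \frac{-3 + 13}{-213} = 101 \left(- \frac{1}{127}\right) + 10 \left(- \frac{1}{213}\right) = - \frac{101}{127} - \frac{10}{213} = - \frac{22783}{27051} \approx -0.84222$)
$D{\left(b{\left(-5 \right)},\left(-1 + 7\right) - 2 \right)} - c = -2 - - \frac{22783}{27051} = -2 + \frac{22783}{27051} = - \frac{31319}{27051}$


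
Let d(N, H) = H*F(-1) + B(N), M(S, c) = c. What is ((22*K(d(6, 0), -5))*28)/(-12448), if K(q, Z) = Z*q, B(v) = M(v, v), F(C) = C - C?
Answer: 1155/778 ≈ 1.4846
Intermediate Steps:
F(C) = 0
B(v) = v
d(N, H) = N (d(N, H) = H*0 + N = 0 + N = N)
((22*K(d(6, 0), -5))*28)/(-12448) = ((22*(-5*6))*28)/(-12448) = ((22*(-30))*28)*(-1/12448) = -660*28*(-1/12448) = -18480*(-1/12448) = 1155/778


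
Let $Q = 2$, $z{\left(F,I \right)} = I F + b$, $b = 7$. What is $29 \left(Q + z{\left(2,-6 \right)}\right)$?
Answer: $-87$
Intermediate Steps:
$z{\left(F,I \right)} = 7 + F I$ ($z{\left(F,I \right)} = I F + 7 = F I + 7 = 7 + F I$)
$29 \left(Q + z{\left(2,-6 \right)}\right) = 29 \left(2 + \left(7 + 2 \left(-6\right)\right)\right) = 29 \left(2 + \left(7 - 12\right)\right) = 29 \left(2 - 5\right) = 29 \left(-3\right) = -87$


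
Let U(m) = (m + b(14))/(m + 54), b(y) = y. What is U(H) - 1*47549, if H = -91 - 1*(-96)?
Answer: -2805372/59 ≈ -47549.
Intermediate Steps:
H = 5 (H = -91 + 96 = 5)
U(m) = (14 + m)/(54 + m) (U(m) = (m + 14)/(m + 54) = (14 + m)/(54 + m))
U(H) - 1*47549 = (14 + 5)/(54 + 5) - 1*47549 = 19/59 - 47549 = -2805372/59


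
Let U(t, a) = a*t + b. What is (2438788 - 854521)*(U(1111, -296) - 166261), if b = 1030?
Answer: -782765729229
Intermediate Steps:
U(t, a) = 1030 + a*t (U(t, a) = a*t + 1030 = 1030 + a*t)
(2438788 - 854521)*(U(1111, -296) - 166261) = (2438788 - 854521)*((1030 - 296*1111) - 166261) = 1584267*((1030 - 328856) - 166261) = 1584267*(-327826 - 166261) = 1584267*(-494087) = -782765729229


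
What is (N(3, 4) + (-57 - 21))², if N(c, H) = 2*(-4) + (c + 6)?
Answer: 5929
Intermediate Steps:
N(c, H) = -2 + c (N(c, H) = -8 + (6 + c) = -2 + c)
(N(3, 4) + (-57 - 21))² = ((-2 + 3) + (-57 - 21))² = (1 - 78)² = (-77)² = 5929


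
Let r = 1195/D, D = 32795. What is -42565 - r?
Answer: -279184074/6559 ≈ -42565.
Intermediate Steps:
r = 239/6559 (r = 1195/32795 = 1195*(1/32795) = 239/6559 ≈ 0.036438)
-42565 - r = -42565 - 1*239/6559 = -42565 - 239/6559 = -279184074/6559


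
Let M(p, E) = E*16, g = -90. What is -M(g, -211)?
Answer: 3376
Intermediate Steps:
M(p, E) = 16*E
-M(g, -211) = -16*(-211) = -1*(-3376) = 3376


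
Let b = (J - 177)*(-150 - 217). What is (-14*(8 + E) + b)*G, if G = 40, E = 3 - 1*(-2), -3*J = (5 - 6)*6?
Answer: 2561720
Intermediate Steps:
J = 2 (J = -(5 - 6)*6/3 = -(-1)*6/3 = -⅓*(-6) = 2)
E = 5 (E = 3 + 2 = 5)
b = 64225 (b = (2 - 177)*(-150 - 217) = -175*(-367) = 64225)
(-14*(8 + E) + b)*G = (-14*(8 + 5) + 64225)*40 = (-14*13 + 64225)*40 = (-182 + 64225)*40 = 64043*40 = 2561720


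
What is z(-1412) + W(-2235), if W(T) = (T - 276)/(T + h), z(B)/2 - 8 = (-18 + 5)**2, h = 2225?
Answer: 6051/10 ≈ 605.10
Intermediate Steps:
z(B) = 354 (z(B) = 16 + 2*(-18 + 5)**2 = 16 + 2*(-13)**2 = 16 + 2*169 = 16 + 338 = 354)
W(T) = (-276 + T)/(2225 + T) (W(T) = (T - 276)/(T + 2225) = (-276 + T)/(2225 + T))
z(-1412) + W(-2235) = 354 + (-276 - 2235)/(2225 - 2235) = 354 - 2511/(-10) = 354 - 1/10*(-2511) = 354 + 2511/10 = 6051/10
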